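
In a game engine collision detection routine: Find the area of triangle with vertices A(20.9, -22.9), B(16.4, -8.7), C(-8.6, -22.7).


Area = |x_A(y_B-y_C) + x_B(y_C-y_A) + x_C(y_A-y_B)|/2
= |292.6 + 3.28 + 122.12|/2
= 418/2 = 209

209


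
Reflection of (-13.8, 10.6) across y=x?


Reflection over y=x: (x,y) -> (y,x)
(-13.8, 10.6) -> (10.6, -13.8)

(10.6, -13.8)


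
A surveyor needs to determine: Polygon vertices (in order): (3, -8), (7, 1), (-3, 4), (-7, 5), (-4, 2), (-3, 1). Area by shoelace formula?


Shoelace sum: (3*1 - 7*(-8)) + (7*4 - (-3)*1) + ((-3)*5 - (-7)*4) + ((-7)*2 - (-4)*5) + ((-4)*1 - (-3)*2) + ((-3)*(-8) - 3*1)
= 132
Area = |132|/2 = 66

66


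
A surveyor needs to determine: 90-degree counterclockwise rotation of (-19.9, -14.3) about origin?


90° CCW: (x,y) -> (-y, x)
(-19.9,-14.3) -> (14.3, -19.9)

(14.3, -19.9)


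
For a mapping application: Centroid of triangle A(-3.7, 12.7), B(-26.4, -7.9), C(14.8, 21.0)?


Centroid = ((x_A+x_B+x_C)/3, (y_A+y_B+y_C)/3)
= (((-3.7)+(-26.4)+14.8)/3, (12.7+(-7.9)+21)/3)
= (-5.1, 8.6)

(-5.1, 8.6)


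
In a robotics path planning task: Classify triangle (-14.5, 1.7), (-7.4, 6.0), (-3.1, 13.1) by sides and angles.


Side lengths squared: AB^2=68.9, BC^2=68.9, CA^2=259.92
Sorted: [68.9, 68.9, 259.92]
By sides: Isosceles, By angles: Obtuse

Isosceles, Obtuse


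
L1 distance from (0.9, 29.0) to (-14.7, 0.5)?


|0.9-(-14.7)| + |29-0.5| = 15.6 + 28.5 = 44.1

44.1


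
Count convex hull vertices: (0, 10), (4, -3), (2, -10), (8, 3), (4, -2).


Convex hull vertices (CCW): (0, 10), (2, -10), (8, 3)
Count = 3

3


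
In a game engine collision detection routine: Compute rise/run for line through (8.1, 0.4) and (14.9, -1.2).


slope = (y2-y1)/(x2-x1) = ((-1.2)-0.4)/(14.9-8.1) = (-1.6)/6.8 = -0.2353

-0.2353


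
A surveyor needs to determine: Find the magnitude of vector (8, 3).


|u| = sqrt(8^2 + 3^2) = sqrt(73) = 8.544

8.544


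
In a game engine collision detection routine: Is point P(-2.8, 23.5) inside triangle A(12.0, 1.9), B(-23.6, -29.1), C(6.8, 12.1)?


Cross products: AB x AP = -1227.76, BC x BP = 742.08, CA x CP = -38.64
All same sign? no

No, outside


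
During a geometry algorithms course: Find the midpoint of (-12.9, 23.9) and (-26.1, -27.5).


M = (((-12.9)+(-26.1))/2, (23.9+(-27.5))/2)
= (-19.5, -1.8)

(-19.5, -1.8)


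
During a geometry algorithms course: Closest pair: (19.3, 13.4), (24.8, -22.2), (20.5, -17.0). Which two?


d(P0,P1) = 36.0224, d(P0,P2) = 30.4237, d(P1,P2) = 6.7476
Closest: P1 and P2

Closest pair: (24.8, -22.2) and (20.5, -17.0), distance = 6.7476


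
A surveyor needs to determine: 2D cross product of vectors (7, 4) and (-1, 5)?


u x v = u_x*v_y - u_y*v_x = 7*5 - 4*(-1)
= 35 - (-4) = 39

39


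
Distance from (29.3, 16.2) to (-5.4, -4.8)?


dx=-34.7, dy=-21
d^2 = (-34.7)^2 + (-21)^2 = 1645.09
d = sqrt(1645.09) = 40.5597

40.5597


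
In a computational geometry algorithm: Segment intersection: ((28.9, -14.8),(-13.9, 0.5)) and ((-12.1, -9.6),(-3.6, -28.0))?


Cross products: d1=710.2, d2=52.73, d3=404.74, d4=1062.21
d1*d2 < 0 and d3*d4 < 0? no

No, they don't intersect


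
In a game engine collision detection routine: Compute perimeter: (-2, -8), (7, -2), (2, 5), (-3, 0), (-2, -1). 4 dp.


Sides: (-2, -8)->(7, -2): sqrt(117) = 10.816654, (7, -2)->(2, 5): sqrt(74) = 8.602325, (2, 5)->(-3, 0): sqrt(50) = 7.071068, (-3, 0)->(-2, -1): sqrt(2) = 1.414214, (-2, -1)->(-2, -8): sqrt(49) = 7
Sum = 34.904261
Perimeter = 34.9043

34.9043


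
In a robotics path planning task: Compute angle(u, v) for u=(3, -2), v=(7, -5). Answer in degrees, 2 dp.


u.v = 31, |u| = sqrt(13) = 3.6056, |v| = sqrt(74) = 8.6023
cos(theta) = u.v/(|u||v|) = 31/sqrt(962) = 0.99948
theta = acos(0.99948) = 1.85 degrees

1.85 degrees


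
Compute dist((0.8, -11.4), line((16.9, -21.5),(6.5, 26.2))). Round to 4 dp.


|cross product| = 662.93
|line direction| = sqrt(2383.45) = 48.8206
Distance = 662.93/sqrt(2383.45) = 13.5789

13.5789


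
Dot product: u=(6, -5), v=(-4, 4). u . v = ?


u . v = u_x*v_x + u_y*v_y = 6*(-4) + (-5)*4
= (-24) + (-20) = -44

-44


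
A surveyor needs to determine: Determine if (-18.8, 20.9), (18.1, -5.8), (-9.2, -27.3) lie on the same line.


Cross product: (18.1-(-18.8))*((-27.3)-20.9) - ((-5.8)-20.9)*((-9.2)-(-18.8))
= -1522.26

No, not collinear


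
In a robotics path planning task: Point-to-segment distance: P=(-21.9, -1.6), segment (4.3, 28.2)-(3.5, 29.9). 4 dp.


Project P onto AB: t = 0 (clamped to [0,1])
Closest point on segment: (4.3, 28.2)
Distance: 39.6797

39.6797


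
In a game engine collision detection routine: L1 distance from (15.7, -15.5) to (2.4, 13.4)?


|15.7-2.4| + |(-15.5)-13.4| = 13.3 + 28.9 = 42.2

42.2


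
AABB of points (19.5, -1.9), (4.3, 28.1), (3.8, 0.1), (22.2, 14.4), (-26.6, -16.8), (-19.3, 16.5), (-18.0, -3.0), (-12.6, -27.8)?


x range: [-26.6, 22.2]
y range: [-27.8, 28.1]
Bounding box: (-26.6,-27.8) to (22.2,28.1)

(-26.6,-27.8) to (22.2,28.1)


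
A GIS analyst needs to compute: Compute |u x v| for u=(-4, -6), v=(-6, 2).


|u x v| = |(-4)*2 - (-6)*(-6)|
= |(-8) - 36| = 44

44


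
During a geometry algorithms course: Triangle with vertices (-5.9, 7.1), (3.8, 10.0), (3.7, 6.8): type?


Side lengths squared: AB^2=102.5, BC^2=10.25, CA^2=92.25
Sorted: [10.25, 92.25, 102.5]
By sides: Scalene, By angles: Right

Scalene, Right


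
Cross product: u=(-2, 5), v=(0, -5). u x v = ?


u x v = u_x*v_y - u_y*v_x = (-2)*(-5) - 5*0
= 10 - 0 = 10

10


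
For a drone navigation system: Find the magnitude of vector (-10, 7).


|u| = sqrt((-10)^2 + 7^2) = sqrt(149) = 12.2066

12.2066


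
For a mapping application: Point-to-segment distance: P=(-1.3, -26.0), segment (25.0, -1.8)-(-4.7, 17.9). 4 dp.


Project P onto AB: t = 0.2396 (clamped to [0,1])
Closest point on segment: (17.8831, 2.9207)
Distance: 34.7044

34.7044


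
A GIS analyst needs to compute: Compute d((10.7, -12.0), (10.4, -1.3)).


dx=-0.3, dy=10.7
d^2 = (-0.3)^2 + 10.7^2 = 114.58
d = sqrt(114.58) = 10.7042

10.7042


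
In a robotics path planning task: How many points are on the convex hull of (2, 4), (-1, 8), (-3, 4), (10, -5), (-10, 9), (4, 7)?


Convex hull vertices (CCW): (-10, 9), (-3, 4), (10, -5), (4, 7), (-1, 8)
Count = 5

5


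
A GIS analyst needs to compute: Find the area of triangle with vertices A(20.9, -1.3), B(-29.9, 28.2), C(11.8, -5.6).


Area = |x_A(y_B-y_C) + x_B(y_C-y_A) + x_C(y_A-y_B)|/2
= |706.42 + 128.57 + (-348.1)|/2
= 486.89/2 = 243.445

243.445


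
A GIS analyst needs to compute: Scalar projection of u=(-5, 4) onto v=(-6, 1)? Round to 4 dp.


u.v = 34, |v| = sqrt(37) = 6.0828
Scalar projection = u.v / |v| = 34 / sqrt(37) = 5.5896

5.5896


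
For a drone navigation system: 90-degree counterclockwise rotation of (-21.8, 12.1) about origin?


90° CCW: (x,y) -> (-y, x)
(-21.8,12.1) -> (-12.1, -21.8)

(-12.1, -21.8)


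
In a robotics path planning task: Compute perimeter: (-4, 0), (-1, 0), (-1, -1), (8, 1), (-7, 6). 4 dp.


Sides: (-4, 0)->(-1, 0): sqrt(9) = 3, (-1, 0)->(-1, -1): sqrt(1) = 1, (-1, -1)->(8, 1): sqrt(85) = 9.219544, (8, 1)->(-7, 6): sqrt(250) = 15.811388, (-7, 6)->(-4, 0): sqrt(45) = 6.708204
Sum = 35.739136
Perimeter = 35.7391

35.7391


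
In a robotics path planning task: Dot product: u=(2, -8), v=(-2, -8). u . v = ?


u . v = u_x*v_x + u_y*v_y = 2*(-2) + (-8)*(-8)
= (-4) + 64 = 60

60


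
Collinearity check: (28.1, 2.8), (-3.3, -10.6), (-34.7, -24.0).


Cross product: ((-3.3)-28.1)*((-24)-2.8) - ((-10.6)-2.8)*((-34.7)-28.1)
= 0

Yes, collinear


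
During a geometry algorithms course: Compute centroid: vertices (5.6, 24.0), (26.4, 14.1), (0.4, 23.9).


Centroid = ((x_A+x_B+x_C)/3, (y_A+y_B+y_C)/3)
= ((5.6+26.4+0.4)/3, (24+14.1+23.9)/3)
= (10.8, 20.6667)

(10.8, 20.6667)


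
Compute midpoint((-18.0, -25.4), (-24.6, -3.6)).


M = (((-18)+(-24.6))/2, ((-25.4)+(-3.6))/2)
= (-21.3, -14.5)

(-21.3, -14.5)


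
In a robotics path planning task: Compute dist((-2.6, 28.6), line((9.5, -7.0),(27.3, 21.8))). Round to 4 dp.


|cross product| = 982.16
|line direction| = sqrt(1146.28) = 33.8568
Distance = 982.16/sqrt(1146.28) = 29.0093

29.0093


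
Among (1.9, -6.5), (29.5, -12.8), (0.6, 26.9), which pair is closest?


d(P0,P1) = 28.3099, d(P0,P2) = 33.4253, d(P1,P2) = 49.105
Closest: P0 and P1

Closest pair: (1.9, -6.5) and (29.5, -12.8), distance = 28.3099


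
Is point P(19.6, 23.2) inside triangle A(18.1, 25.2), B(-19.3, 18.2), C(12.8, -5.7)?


Cross products: AB x AP = 85.3, BC x BP = 1090.21, CA x CP = -56.95
All same sign? no

No, outside


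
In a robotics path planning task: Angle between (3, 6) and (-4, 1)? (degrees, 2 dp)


u.v = -6, |u| = sqrt(45) = 6.7082, |v| = sqrt(17) = 4.1231
cos(theta) = u.v/(|u||v|) = -6/sqrt(765) = -0.21693
theta = acos(-0.21693) = 102.53 degrees

102.53 degrees


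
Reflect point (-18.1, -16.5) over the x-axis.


Reflection over x-axis: (x,y) -> (x,-y)
(-18.1, -16.5) -> (-18.1, 16.5)

(-18.1, 16.5)


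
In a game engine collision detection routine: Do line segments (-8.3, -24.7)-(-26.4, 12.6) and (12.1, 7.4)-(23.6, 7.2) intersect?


Cross products: d1=-373.23, d2=52.1, d3=-1341.93, d4=-1767.26
d1*d2 < 0 and d3*d4 < 0? no

No, they don't intersect


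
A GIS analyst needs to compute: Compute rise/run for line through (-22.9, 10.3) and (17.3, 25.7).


slope = (y2-y1)/(x2-x1) = (25.7-10.3)/(17.3-(-22.9)) = 15.4/40.2 = 0.3831

0.3831


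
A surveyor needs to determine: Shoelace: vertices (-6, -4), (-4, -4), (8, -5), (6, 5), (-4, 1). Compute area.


Shoelace sum: ((-6)*(-4) - (-4)*(-4)) + ((-4)*(-5) - 8*(-4)) + (8*5 - 6*(-5)) + (6*1 - (-4)*5) + ((-4)*(-4) - (-6)*1)
= 178
Area = |178|/2 = 89

89


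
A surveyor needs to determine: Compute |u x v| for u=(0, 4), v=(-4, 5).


|u x v| = |0*5 - 4*(-4)|
= |0 - (-16)| = 16

16


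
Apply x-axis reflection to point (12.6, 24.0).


Reflection over x-axis: (x,y) -> (x,-y)
(12.6, 24) -> (12.6, -24)

(12.6, -24)


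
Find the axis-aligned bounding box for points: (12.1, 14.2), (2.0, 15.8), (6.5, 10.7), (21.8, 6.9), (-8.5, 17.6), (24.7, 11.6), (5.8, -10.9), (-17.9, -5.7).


x range: [-17.9, 24.7]
y range: [-10.9, 17.6]
Bounding box: (-17.9,-10.9) to (24.7,17.6)

(-17.9,-10.9) to (24.7,17.6)


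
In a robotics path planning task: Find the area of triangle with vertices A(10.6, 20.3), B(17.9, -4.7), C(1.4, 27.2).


Area = |x_A(y_B-y_C) + x_B(y_C-y_A) + x_C(y_A-y_B)|/2
= |(-338.14) + 123.51 + 35|/2
= 179.63/2 = 89.815

89.815


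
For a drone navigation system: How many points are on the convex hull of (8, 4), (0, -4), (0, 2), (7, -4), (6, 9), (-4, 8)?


Convex hull vertices (CCW): (-4, 8), (0, -4), (7, -4), (8, 4), (6, 9)
Count = 5

5


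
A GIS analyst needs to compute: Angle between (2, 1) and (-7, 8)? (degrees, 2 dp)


u.v = -6, |u| = sqrt(5) = 2.2361, |v| = sqrt(113) = 10.6301
cos(theta) = u.v/(|u||v|) = -6/sqrt(565) = -0.252422
theta = acos(-0.252422) = 104.62 degrees

104.62 degrees


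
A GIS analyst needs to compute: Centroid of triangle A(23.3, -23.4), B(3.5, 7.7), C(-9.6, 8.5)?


Centroid = ((x_A+x_B+x_C)/3, (y_A+y_B+y_C)/3)
= ((23.3+3.5+(-9.6))/3, ((-23.4)+7.7+8.5)/3)
= (5.7333, -2.4)

(5.7333, -2.4)


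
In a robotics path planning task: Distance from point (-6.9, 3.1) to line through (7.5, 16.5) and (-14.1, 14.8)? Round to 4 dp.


|cross product| = 264.96
|line direction| = sqrt(469.45) = 21.6668
Distance = 264.96/sqrt(469.45) = 12.2289

12.2289


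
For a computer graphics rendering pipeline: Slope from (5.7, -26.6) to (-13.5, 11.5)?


slope = (y2-y1)/(x2-x1) = (11.5-(-26.6))/((-13.5)-5.7) = 38.1/(-19.2) = -1.9844

-1.9844


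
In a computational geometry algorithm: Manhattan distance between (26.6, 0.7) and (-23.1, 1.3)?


|26.6-(-23.1)| + |0.7-1.3| = 49.7 + 0.6 = 50.3

50.3


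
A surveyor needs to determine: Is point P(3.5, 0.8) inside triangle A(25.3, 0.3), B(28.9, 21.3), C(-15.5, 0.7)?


Cross products: AB x AP = 459.6, BC x BP = 386.96, CA x CP = 11.68
All same sign? yes

Yes, inside


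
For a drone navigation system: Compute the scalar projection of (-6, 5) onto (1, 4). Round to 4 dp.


u.v = 14, |v| = sqrt(17) = 4.1231
Scalar projection = u.v / |v| = 14 / sqrt(17) = 3.3955

3.3955


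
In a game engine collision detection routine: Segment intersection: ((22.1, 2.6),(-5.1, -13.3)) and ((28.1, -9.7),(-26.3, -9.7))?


Cross products: d1=-669.12, d2=195.84, d3=429.96, d4=-435
d1*d2 < 0 and d3*d4 < 0? yes

Yes, they intersect


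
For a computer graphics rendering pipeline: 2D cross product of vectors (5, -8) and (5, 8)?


u x v = u_x*v_y - u_y*v_x = 5*8 - (-8)*5
= 40 - (-40) = 80

80


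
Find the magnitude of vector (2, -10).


|u| = sqrt(2^2 + (-10)^2) = sqrt(104) = 10.198

10.198


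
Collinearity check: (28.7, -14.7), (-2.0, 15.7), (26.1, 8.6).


Cross product: ((-2)-28.7)*(8.6-(-14.7)) - (15.7-(-14.7))*(26.1-28.7)
= -636.27

No, not collinear


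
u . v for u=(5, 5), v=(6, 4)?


u . v = u_x*v_x + u_y*v_y = 5*6 + 5*4
= 30 + 20 = 50

50


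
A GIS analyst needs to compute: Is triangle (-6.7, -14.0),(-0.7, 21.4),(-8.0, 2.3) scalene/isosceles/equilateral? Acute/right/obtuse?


Side lengths squared: AB^2=1289.16, BC^2=418.1, CA^2=267.38
Sorted: [267.38, 418.1, 1289.16]
By sides: Scalene, By angles: Obtuse

Scalene, Obtuse


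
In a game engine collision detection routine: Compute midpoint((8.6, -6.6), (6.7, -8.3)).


M = ((8.6+6.7)/2, ((-6.6)+(-8.3))/2)
= (7.65, -7.45)

(7.65, -7.45)


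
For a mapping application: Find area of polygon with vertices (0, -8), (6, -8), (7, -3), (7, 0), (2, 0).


Shoelace sum: (0*(-8) - 6*(-8)) + (6*(-3) - 7*(-8)) + (7*0 - 7*(-3)) + (7*0 - 2*0) + (2*(-8) - 0*0)
= 91
Area = |91|/2 = 45.5

45.5


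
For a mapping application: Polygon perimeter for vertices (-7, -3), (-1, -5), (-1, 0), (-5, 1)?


Sides: (-7, -3)->(-1, -5): sqrt(40) = 6.324555, (-1, -5)->(-1, 0): sqrt(25) = 5, (-1, 0)->(-5, 1): sqrt(17) = 4.123106, (-5, 1)->(-7, -3): sqrt(20) = 4.472136
Sum = 19.919797
Perimeter = 19.9198

19.9198


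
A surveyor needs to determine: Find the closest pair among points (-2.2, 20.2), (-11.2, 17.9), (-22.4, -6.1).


d(P0,P1) = 9.2892, d(P0,P2) = 33.1622, d(P1,P2) = 26.4847
Closest: P0 and P1

Closest pair: (-2.2, 20.2) and (-11.2, 17.9), distance = 9.2892


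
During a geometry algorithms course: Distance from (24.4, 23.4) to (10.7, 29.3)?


dx=-13.7, dy=5.9
d^2 = (-13.7)^2 + 5.9^2 = 222.5
d = sqrt(222.5) = 14.9164

14.9164


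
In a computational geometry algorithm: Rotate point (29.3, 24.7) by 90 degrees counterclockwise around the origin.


90° CCW: (x,y) -> (-y, x)
(29.3,24.7) -> (-24.7, 29.3)

(-24.7, 29.3)


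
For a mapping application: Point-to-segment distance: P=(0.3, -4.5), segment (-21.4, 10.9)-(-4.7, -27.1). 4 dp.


Project P onto AB: t = 0.55 (clamped to [0,1])
Closest point on segment: (-12.215, -10)
Distance: 13.6702

13.6702


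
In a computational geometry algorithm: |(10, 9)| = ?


|u| = sqrt(10^2 + 9^2) = sqrt(181) = 13.4536

13.4536


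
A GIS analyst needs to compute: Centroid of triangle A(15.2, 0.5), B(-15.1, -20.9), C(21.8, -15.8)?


Centroid = ((x_A+x_B+x_C)/3, (y_A+y_B+y_C)/3)
= ((15.2+(-15.1)+21.8)/3, (0.5+(-20.9)+(-15.8))/3)
= (7.3, -12.0667)

(7.3, -12.0667)


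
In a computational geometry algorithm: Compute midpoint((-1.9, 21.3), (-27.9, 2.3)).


M = (((-1.9)+(-27.9))/2, (21.3+2.3)/2)
= (-14.9, 11.8)

(-14.9, 11.8)


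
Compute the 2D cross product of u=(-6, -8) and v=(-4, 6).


u x v = u_x*v_y - u_y*v_x = (-6)*6 - (-8)*(-4)
= (-36) - 32 = -68

-68


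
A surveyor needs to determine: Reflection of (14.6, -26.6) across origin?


Reflection over origin: (x,y) -> (-x,-y)
(14.6, -26.6) -> (-14.6, 26.6)

(-14.6, 26.6)


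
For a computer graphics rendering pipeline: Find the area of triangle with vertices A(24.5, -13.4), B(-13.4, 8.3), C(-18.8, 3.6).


Area = |x_A(y_B-y_C) + x_B(y_C-y_A) + x_C(y_A-y_B)|/2
= |115.15 + (-227.8) + 407.96|/2
= 295.31/2 = 147.655

147.655


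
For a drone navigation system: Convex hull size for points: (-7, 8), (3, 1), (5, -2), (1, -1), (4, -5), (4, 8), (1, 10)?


Convex hull vertices (CCW): (-7, 8), (4, -5), (5, -2), (4, 8), (1, 10)
Count = 5

5


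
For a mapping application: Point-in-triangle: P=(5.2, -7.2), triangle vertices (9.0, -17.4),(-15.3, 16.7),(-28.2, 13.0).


Cross products: AB x AP = -118.28, BC x BP = 384.16, CA x CP = 263.92
All same sign? no

No, outside


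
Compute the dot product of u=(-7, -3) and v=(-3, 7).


u . v = u_x*v_x + u_y*v_y = (-7)*(-3) + (-3)*7
= 21 + (-21) = 0

0


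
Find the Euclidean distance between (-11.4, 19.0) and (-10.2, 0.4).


dx=1.2, dy=-18.6
d^2 = 1.2^2 + (-18.6)^2 = 347.4
d = sqrt(347.4) = 18.6387

18.6387


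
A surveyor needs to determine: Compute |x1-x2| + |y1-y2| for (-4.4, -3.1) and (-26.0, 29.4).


|(-4.4)-(-26)| + |(-3.1)-29.4| = 21.6 + 32.5 = 54.1

54.1


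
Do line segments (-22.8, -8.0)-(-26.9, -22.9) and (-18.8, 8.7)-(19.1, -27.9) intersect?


Cross products: d1=-779.33, d2=-1494.1, d3=-8.87, d4=705.9
d1*d2 < 0 and d3*d4 < 0? no

No, they don't intersect


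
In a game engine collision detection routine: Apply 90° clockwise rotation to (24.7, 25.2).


90° CW: (x,y) -> (y, -x)
(24.7,25.2) -> (25.2, -24.7)

(25.2, -24.7)


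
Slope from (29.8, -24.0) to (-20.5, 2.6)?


slope = (y2-y1)/(x2-x1) = (2.6-(-24))/((-20.5)-29.8) = 26.6/(-50.3) = -0.5288

-0.5288


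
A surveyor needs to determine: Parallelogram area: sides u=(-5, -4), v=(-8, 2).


|u x v| = |(-5)*2 - (-4)*(-8)|
= |(-10) - 32| = 42

42


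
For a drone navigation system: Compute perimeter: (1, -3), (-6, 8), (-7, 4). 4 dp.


Sides: (1, -3)->(-6, 8): sqrt(170) = 13.038405, (-6, 8)->(-7, 4): sqrt(17) = 4.123106, (-7, 4)->(1, -3): sqrt(113) = 10.630146
Sum = 27.791657
Perimeter = 27.7917

27.7917


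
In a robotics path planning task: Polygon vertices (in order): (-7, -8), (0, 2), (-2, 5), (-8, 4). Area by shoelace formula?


Shoelace sum: ((-7)*2 - 0*(-8)) + (0*5 - (-2)*2) + ((-2)*4 - (-8)*5) + ((-8)*(-8) - (-7)*4)
= 114
Area = |114|/2 = 57

57


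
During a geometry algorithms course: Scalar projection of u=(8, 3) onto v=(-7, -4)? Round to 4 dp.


u.v = -68, |v| = sqrt(65) = 8.0623
Scalar projection = u.v / |v| = -68 / sqrt(65) = -8.4344

-8.4344


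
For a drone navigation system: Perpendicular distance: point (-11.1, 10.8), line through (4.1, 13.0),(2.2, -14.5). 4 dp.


|cross product| = 413.82
|line direction| = sqrt(759.86) = 27.5656
Distance = 413.82/sqrt(759.86) = 15.0122

15.0122


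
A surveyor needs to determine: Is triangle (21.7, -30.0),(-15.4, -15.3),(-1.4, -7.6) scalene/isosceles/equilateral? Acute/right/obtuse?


Side lengths squared: AB^2=1592.5, BC^2=255.29, CA^2=1035.37
Sorted: [255.29, 1035.37, 1592.5]
By sides: Scalene, By angles: Obtuse

Scalene, Obtuse


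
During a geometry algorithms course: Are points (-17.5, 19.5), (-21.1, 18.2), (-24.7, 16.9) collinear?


Cross product: ((-21.1)-(-17.5))*(16.9-19.5) - (18.2-19.5)*((-24.7)-(-17.5))
= 0

Yes, collinear


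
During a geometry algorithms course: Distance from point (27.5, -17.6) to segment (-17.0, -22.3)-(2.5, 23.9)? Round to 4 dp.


Project P onto AB: t = 0.4314 (clamped to [0,1])
Closest point on segment: (-8.5873, -2.3684)
Distance: 39.1701

39.1701


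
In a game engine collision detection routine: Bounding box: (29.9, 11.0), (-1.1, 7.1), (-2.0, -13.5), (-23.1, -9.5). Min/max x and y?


x range: [-23.1, 29.9]
y range: [-13.5, 11]
Bounding box: (-23.1,-13.5) to (29.9,11)

(-23.1,-13.5) to (29.9,11)


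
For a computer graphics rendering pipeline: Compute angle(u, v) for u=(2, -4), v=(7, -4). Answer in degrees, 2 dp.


u.v = 30, |u| = sqrt(20) = 4.4721, |v| = sqrt(65) = 8.0623
cos(theta) = u.v/(|u||v|) = 30/sqrt(1300) = 0.83205
theta = acos(0.83205) = 33.69 degrees

33.69 degrees


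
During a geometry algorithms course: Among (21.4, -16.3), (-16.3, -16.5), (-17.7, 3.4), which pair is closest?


d(P0,P1) = 37.7005, d(P0,P2) = 43.7824, d(P1,P2) = 19.9492
Closest: P1 and P2

Closest pair: (-16.3, -16.5) and (-17.7, 3.4), distance = 19.9492


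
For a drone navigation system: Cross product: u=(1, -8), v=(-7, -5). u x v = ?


u x v = u_x*v_y - u_y*v_x = 1*(-5) - (-8)*(-7)
= (-5) - 56 = -61

-61


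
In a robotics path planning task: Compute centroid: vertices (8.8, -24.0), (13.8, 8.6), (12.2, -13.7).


Centroid = ((x_A+x_B+x_C)/3, (y_A+y_B+y_C)/3)
= ((8.8+13.8+12.2)/3, ((-24)+8.6+(-13.7))/3)
= (11.6, -9.7)

(11.6, -9.7)


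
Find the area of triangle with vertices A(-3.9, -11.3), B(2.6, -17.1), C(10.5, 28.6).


Area = |x_A(y_B-y_C) + x_B(y_C-y_A) + x_C(y_A-y_B)|/2
= |178.23 + 103.74 + 60.9|/2
= 342.87/2 = 171.435

171.435


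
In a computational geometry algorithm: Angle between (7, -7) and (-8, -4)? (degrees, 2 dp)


u.v = -28, |u| = sqrt(98) = 9.8995, |v| = sqrt(80) = 8.9443
cos(theta) = u.v/(|u||v|) = -28/sqrt(7840) = -0.316228
theta = acos(-0.316228) = 108.43 degrees

108.43 degrees


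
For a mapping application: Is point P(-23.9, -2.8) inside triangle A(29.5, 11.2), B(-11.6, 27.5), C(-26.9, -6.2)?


Cross products: AB x AP = 1445.82, BC x BP = 49.08, CA x CP = 139.56
All same sign? yes

Yes, inside


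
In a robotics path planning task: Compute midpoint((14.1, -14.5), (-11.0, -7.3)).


M = ((14.1+(-11))/2, ((-14.5)+(-7.3))/2)
= (1.55, -10.9)

(1.55, -10.9)


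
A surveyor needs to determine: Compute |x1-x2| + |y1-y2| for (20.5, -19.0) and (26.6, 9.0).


|20.5-26.6| + |(-19)-9| = 6.1 + 28 = 34.1

34.1


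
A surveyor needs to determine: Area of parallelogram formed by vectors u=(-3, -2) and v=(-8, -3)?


|u x v| = |(-3)*(-3) - (-2)*(-8)|
= |9 - 16| = 7

7


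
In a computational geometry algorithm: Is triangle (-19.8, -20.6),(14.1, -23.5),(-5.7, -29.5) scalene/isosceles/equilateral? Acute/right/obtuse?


Side lengths squared: AB^2=1157.62, BC^2=428.04, CA^2=278.02
Sorted: [278.02, 428.04, 1157.62]
By sides: Scalene, By angles: Obtuse

Scalene, Obtuse


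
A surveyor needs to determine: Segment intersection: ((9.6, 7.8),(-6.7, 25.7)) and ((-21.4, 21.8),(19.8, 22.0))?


Cross products: d1=-583, d2=157.74, d3=326.7, d4=-414.04
d1*d2 < 0 and d3*d4 < 0? yes

Yes, they intersect


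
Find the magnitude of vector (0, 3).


|u| = sqrt(0^2 + 3^2) = sqrt(9) = 3

3


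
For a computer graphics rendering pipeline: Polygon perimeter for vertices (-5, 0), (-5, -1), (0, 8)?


Sides: (-5, 0)->(-5, -1): sqrt(1) = 1, (-5, -1)->(0, 8): sqrt(106) = 10.29563, (0, 8)->(-5, 0): sqrt(89) = 9.433981
Sum = 20.729611
Perimeter = 20.7296

20.7296


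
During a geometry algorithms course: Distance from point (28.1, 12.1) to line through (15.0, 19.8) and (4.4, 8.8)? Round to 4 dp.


|cross product| = 225.72
|line direction| = sqrt(233.36) = 15.2761
Distance = 225.72/sqrt(233.36) = 14.776

14.776


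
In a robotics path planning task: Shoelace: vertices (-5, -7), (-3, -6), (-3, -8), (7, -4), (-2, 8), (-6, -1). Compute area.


Shoelace sum: ((-5)*(-6) - (-3)*(-7)) + ((-3)*(-8) - (-3)*(-6)) + ((-3)*(-4) - 7*(-8)) + (7*8 - (-2)*(-4)) + ((-2)*(-1) - (-6)*8) + ((-6)*(-7) - (-5)*(-1))
= 218
Area = |218|/2 = 109

109


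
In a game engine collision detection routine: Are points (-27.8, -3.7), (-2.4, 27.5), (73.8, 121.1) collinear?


Cross product: ((-2.4)-(-27.8))*(121.1-(-3.7)) - (27.5-(-3.7))*(73.8-(-27.8))
= 0

Yes, collinear


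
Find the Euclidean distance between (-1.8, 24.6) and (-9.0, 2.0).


dx=-7.2, dy=-22.6
d^2 = (-7.2)^2 + (-22.6)^2 = 562.6
d = sqrt(562.6) = 23.7192

23.7192


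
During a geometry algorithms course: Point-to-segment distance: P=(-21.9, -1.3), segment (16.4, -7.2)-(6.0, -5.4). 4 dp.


Project P onto AB: t = 1 (clamped to [0,1])
Closest point on segment: (6, -5.4)
Distance: 28.1996

28.1996


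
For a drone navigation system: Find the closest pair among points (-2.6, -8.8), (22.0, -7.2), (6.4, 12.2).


d(P0,P1) = 24.652, d(P0,P2) = 22.8473, d(P1,P2) = 24.8942
Closest: P0 and P2

Closest pair: (-2.6, -8.8) and (6.4, 12.2), distance = 22.8473


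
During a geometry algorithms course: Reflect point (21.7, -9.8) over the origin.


Reflection over origin: (x,y) -> (-x,-y)
(21.7, -9.8) -> (-21.7, 9.8)

(-21.7, 9.8)


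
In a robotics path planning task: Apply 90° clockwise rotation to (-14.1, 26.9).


90° CW: (x,y) -> (y, -x)
(-14.1,26.9) -> (26.9, 14.1)

(26.9, 14.1)


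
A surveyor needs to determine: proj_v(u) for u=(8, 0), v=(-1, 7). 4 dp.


u.v = -8, |v| = sqrt(50) = 7.0711
Scalar projection = u.v / |v| = -8 / sqrt(50) = -1.1314

-1.1314


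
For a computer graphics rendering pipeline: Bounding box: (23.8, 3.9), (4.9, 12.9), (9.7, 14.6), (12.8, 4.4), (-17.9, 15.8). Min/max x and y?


x range: [-17.9, 23.8]
y range: [3.9, 15.8]
Bounding box: (-17.9,3.9) to (23.8,15.8)

(-17.9,3.9) to (23.8,15.8)


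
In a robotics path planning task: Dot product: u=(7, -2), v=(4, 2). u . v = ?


u . v = u_x*v_x + u_y*v_y = 7*4 + (-2)*2
= 28 + (-4) = 24

24


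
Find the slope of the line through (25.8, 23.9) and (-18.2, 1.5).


slope = (y2-y1)/(x2-x1) = (1.5-23.9)/((-18.2)-25.8) = (-22.4)/(-44) = 0.5091

0.5091


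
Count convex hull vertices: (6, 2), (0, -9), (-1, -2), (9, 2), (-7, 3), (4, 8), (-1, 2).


Convex hull vertices (CCW): (-7, 3), (0, -9), (9, 2), (4, 8)
Count = 4

4


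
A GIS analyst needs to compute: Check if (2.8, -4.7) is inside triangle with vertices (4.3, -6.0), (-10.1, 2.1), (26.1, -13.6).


Cross products: AB x AP = -6.57, BC x BP = -43.63, CA x CP = -16.94
All same sign? yes

Yes, inside


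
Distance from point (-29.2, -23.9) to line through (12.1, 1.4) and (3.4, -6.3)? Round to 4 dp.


|cross product| = 97.9
|line direction| = sqrt(134.98) = 11.6181
Distance = 97.9/sqrt(134.98) = 8.4265

8.4265


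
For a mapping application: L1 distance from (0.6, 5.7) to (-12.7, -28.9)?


|0.6-(-12.7)| + |5.7-(-28.9)| = 13.3 + 34.6 = 47.9

47.9


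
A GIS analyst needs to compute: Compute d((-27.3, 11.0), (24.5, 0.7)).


dx=51.8, dy=-10.3
d^2 = 51.8^2 + (-10.3)^2 = 2789.33
d = sqrt(2789.33) = 52.8141

52.8141


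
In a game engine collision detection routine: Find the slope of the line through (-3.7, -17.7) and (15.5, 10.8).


slope = (y2-y1)/(x2-x1) = (10.8-(-17.7))/(15.5-(-3.7)) = 28.5/19.2 = 1.4844

1.4844


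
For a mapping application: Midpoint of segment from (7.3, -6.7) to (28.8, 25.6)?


M = ((7.3+28.8)/2, ((-6.7)+25.6)/2)
= (18.05, 9.45)

(18.05, 9.45)


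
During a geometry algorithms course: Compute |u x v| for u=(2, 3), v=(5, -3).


|u x v| = |2*(-3) - 3*5|
= |(-6) - 15| = 21

21


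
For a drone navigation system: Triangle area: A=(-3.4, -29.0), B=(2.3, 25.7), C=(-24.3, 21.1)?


Area = |x_A(y_B-y_C) + x_B(y_C-y_A) + x_C(y_A-y_B)|/2
= |(-15.64) + 115.23 + 1329.21|/2
= 1428.8/2 = 714.4

714.4


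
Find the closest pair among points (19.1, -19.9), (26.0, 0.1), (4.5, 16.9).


d(P0,P1) = 21.1568, d(P0,P2) = 39.5904, d(P1,P2) = 27.2853
Closest: P0 and P1

Closest pair: (19.1, -19.9) and (26.0, 0.1), distance = 21.1568


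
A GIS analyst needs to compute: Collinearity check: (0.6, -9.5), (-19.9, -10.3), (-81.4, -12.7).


Cross product: ((-19.9)-0.6)*((-12.7)-(-9.5)) - ((-10.3)-(-9.5))*((-81.4)-0.6)
= 0

Yes, collinear


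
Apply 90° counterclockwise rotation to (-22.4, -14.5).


90° CCW: (x,y) -> (-y, x)
(-22.4,-14.5) -> (14.5, -22.4)

(14.5, -22.4)


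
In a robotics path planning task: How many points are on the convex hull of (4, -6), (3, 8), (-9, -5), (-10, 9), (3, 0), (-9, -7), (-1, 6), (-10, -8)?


Convex hull vertices (CCW): (-10, -8), (4, -6), (3, 8), (-10, 9)
Count = 4

4


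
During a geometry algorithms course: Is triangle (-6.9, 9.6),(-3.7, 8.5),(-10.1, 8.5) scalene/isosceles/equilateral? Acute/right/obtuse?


Side lengths squared: AB^2=11.45, BC^2=40.96, CA^2=11.45
Sorted: [11.45, 11.45, 40.96]
By sides: Isosceles, By angles: Obtuse

Isosceles, Obtuse


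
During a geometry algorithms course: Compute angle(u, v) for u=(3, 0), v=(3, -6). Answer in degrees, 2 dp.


u.v = 9, |u| = sqrt(9) = 3, |v| = sqrt(45) = 6.7082
cos(theta) = u.v/(|u||v|) = 9/sqrt(405) = 0.447214
theta = acos(0.447214) = 63.43 degrees

63.43 degrees


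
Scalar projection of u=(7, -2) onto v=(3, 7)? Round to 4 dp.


u.v = 7, |v| = sqrt(58) = 7.6158
Scalar projection = u.v / |v| = 7 / sqrt(58) = 0.9191

0.9191


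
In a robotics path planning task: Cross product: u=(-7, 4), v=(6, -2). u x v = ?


u x v = u_x*v_y - u_y*v_x = (-7)*(-2) - 4*6
= 14 - 24 = -10

-10


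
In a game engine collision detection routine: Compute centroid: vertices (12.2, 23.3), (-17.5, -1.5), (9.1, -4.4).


Centroid = ((x_A+x_B+x_C)/3, (y_A+y_B+y_C)/3)
= ((12.2+(-17.5)+9.1)/3, (23.3+(-1.5)+(-4.4))/3)
= (1.2667, 5.8)

(1.2667, 5.8)


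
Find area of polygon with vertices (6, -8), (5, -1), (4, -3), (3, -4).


Shoelace sum: (6*(-1) - 5*(-8)) + (5*(-3) - 4*(-1)) + (4*(-4) - 3*(-3)) + (3*(-8) - 6*(-4))
= 16
Area = |16|/2 = 8

8


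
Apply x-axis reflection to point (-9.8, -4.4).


Reflection over x-axis: (x,y) -> (x,-y)
(-9.8, -4.4) -> (-9.8, 4.4)

(-9.8, 4.4)


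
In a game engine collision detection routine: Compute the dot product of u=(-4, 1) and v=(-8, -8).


u . v = u_x*v_x + u_y*v_y = (-4)*(-8) + 1*(-8)
= 32 + (-8) = 24

24


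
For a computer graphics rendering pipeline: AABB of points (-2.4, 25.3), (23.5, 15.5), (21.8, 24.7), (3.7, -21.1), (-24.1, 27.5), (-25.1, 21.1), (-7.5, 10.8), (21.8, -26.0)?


x range: [-25.1, 23.5]
y range: [-26, 27.5]
Bounding box: (-25.1,-26) to (23.5,27.5)

(-25.1,-26) to (23.5,27.5)


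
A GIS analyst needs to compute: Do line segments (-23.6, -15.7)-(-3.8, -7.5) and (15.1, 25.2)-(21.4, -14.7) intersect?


Cross products: d1=-1801.8, d2=-960.12, d3=492.48, d4=-349.2
d1*d2 < 0 and d3*d4 < 0? no

No, they don't intersect


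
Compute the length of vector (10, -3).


|u| = sqrt(10^2 + (-3)^2) = sqrt(109) = 10.4403

10.4403


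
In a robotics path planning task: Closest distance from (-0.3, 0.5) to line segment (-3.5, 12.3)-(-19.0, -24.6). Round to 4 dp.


Project P onto AB: t = 0.2409 (clamped to [0,1])
Closest point on segment: (-7.2333, 3.4124)
Distance: 7.5201

7.5201


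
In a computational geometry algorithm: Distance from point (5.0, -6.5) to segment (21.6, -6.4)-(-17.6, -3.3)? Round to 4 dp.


Project P onto AB: t = 0.4206 (clamped to [0,1])
Closest point on segment: (5.111, -5.096)
Distance: 1.4084

1.4084


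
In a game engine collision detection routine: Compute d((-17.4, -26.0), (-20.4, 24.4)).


dx=-3, dy=50.4
d^2 = (-3)^2 + 50.4^2 = 2549.16
d = sqrt(2549.16) = 50.4892

50.4892


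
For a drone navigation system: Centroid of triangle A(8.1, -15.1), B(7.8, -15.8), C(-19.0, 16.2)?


Centroid = ((x_A+x_B+x_C)/3, (y_A+y_B+y_C)/3)
= ((8.1+7.8+(-19))/3, ((-15.1)+(-15.8)+16.2)/3)
= (-1.0333, -4.9)

(-1.0333, -4.9)


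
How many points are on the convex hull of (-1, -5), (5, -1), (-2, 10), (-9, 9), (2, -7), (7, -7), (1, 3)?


Convex hull vertices (CCW): (-9, 9), (-1, -5), (2, -7), (7, -7), (5, -1), (-2, 10)
Count = 6

6


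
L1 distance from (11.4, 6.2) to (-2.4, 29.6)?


|11.4-(-2.4)| + |6.2-29.6| = 13.8 + 23.4 = 37.2

37.2


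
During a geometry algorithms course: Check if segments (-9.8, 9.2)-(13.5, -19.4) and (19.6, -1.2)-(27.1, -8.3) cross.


Cross products: d1=-130.74, d2=-179.81, d3=598.52, d4=647.59
d1*d2 < 0 and d3*d4 < 0? no

No, they don't intersect


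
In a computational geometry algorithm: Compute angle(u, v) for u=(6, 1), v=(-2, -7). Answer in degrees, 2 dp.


u.v = -19, |u| = sqrt(37) = 6.0828, |v| = sqrt(53) = 7.2801
cos(theta) = u.v/(|u||v|) = -19/sqrt(1961) = -0.429057
theta = acos(-0.429057) = 115.41 degrees

115.41 degrees


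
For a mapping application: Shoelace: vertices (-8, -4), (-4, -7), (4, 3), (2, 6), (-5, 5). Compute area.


Shoelace sum: ((-8)*(-7) - (-4)*(-4)) + ((-4)*3 - 4*(-7)) + (4*6 - 2*3) + (2*5 - (-5)*6) + ((-5)*(-4) - (-8)*5)
= 174
Area = |174|/2 = 87

87


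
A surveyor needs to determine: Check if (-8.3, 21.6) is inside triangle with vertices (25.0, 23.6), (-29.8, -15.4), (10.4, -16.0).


Cross products: AB x AP = -1189.1, BC x BP = 1500.3, CA x CP = 1289.48
All same sign? no

No, outside


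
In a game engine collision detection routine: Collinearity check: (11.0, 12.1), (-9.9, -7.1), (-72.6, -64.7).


Cross product: ((-9.9)-11)*((-64.7)-12.1) - ((-7.1)-12.1)*((-72.6)-11)
= 0

Yes, collinear


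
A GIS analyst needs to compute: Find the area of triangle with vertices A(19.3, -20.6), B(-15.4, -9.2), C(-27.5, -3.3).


Area = |x_A(y_B-y_C) + x_B(y_C-y_A) + x_C(y_A-y_B)|/2
= |(-113.87) + (-266.42) + 313.5|/2
= 66.79/2 = 33.395

33.395


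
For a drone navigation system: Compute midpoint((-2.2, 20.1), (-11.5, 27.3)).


M = (((-2.2)+(-11.5))/2, (20.1+27.3)/2)
= (-6.85, 23.7)

(-6.85, 23.7)


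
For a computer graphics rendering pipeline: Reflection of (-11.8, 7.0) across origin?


Reflection over origin: (x,y) -> (-x,-y)
(-11.8, 7) -> (11.8, -7)

(11.8, -7)


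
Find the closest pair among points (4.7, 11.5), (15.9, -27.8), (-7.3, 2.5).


d(P0,P1) = 40.8648, d(P0,P2) = 15, d(P1,P2) = 38.1619
Closest: P0 and P2

Closest pair: (4.7, 11.5) and (-7.3, 2.5), distance = 15


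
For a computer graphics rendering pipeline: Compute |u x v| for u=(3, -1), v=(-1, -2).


|u x v| = |3*(-2) - (-1)*(-1)|
= |(-6) - 1| = 7

7


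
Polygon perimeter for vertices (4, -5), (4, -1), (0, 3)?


Sides: (4, -5)->(4, -1): sqrt(16) = 4, (4, -1)->(0, 3): sqrt(32) = 5.656854, (0, 3)->(4, -5): sqrt(80) = 8.944272
Sum = 18.601126
Perimeter = 18.6011

18.6011


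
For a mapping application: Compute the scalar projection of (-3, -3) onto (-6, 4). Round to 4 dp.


u.v = 6, |v| = sqrt(52) = 7.2111
Scalar projection = u.v / |v| = 6 / sqrt(52) = 0.8321

0.8321


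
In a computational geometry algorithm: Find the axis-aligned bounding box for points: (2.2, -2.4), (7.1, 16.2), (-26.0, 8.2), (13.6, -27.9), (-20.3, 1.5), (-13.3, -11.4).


x range: [-26, 13.6]
y range: [-27.9, 16.2]
Bounding box: (-26,-27.9) to (13.6,16.2)

(-26,-27.9) to (13.6,16.2)


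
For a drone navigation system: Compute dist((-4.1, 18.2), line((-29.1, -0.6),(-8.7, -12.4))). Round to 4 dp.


|cross product| = 678.52
|line direction| = sqrt(555.4) = 23.5669
Distance = 678.52/sqrt(555.4) = 28.7912

28.7912


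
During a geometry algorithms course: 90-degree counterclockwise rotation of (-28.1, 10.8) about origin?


90° CCW: (x,y) -> (-y, x)
(-28.1,10.8) -> (-10.8, -28.1)

(-10.8, -28.1)


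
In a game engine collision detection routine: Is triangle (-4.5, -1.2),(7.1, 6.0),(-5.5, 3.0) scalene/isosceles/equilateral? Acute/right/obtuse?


Side lengths squared: AB^2=186.4, BC^2=167.76, CA^2=18.64
Sorted: [18.64, 167.76, 186.4]
By sides: Scalene, By angles: Right

Scalene, Right


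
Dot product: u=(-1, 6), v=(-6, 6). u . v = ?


u . v = u_x*v_x + u_y*v_y = (-1)*(-6) + 6*6
= 6 + 36 = 42

42


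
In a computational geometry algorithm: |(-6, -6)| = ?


|u| = sqrt((-6)^2 + (-6)^2) = sqrt(72) = 8.4853

8.4853


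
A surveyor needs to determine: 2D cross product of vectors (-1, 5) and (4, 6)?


u x v = u_x*v_y - u_y*v_x = (-1)*6 - 5*4
= (-6) - 20 = -26

-26


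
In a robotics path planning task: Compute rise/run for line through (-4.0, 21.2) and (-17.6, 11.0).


slope = (y2-y1)/(x2-x1) = (11-21.2)/((-17.6)-(-4)) = (-10.2)/(-13.6) = 0.75

0.75


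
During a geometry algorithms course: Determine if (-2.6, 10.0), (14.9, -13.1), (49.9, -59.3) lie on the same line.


Cross product: (14.9-(-2.6))*((-59.3)-10) - ((-13.1)-10)*(49.9-(-2.6))
= 0

Yes, collinear


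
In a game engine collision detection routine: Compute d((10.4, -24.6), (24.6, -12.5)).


dx=14.2, dy=12.1
d^2 = 14.2^2 + 12.1^2 = 348.05
d = sqrt(348.05) = 18.6561

18.6561


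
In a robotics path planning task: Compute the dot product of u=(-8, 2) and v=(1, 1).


u . v = u_x*v_x + u_y*v_y = (-8)*1 + 2*1
= (-8) + 2 = -6

-6


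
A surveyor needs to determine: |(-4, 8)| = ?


|u| = sqrt((-4)^2 + 8^2) = sqrt(80) = 8.9443

8.9443


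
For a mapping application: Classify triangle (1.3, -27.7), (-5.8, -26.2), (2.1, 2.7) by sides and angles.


Side lengths squared: AB^2=52.66, BC^2=897.62, CA^2=924.8
Sorted: [52.66, 897.62, 924.8]
By sides: Scalene, By angles: Acute

Scalene, Acute


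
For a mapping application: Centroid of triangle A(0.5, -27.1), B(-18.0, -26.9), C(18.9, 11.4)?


Centroid = ((x_A+x_B+x_C)/3, (y_A+y_B+y_C)/3)
= ((0.5+(-18)+18.9)/3, ((-27.1)+(-26.9)+11.4)/3)
= (0.4667, -14.2)

(0.4667, -14.2)


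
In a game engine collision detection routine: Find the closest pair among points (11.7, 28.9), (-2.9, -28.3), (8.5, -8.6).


d(P0,P1) = 59.0339, d(P0,P2) = 37.6363, d(P1,P2) = 22.7607
Closest: P1 and P2

Closest pair: (-2.9, -28.3) and (8.5, -8.6), distance = 22.7607


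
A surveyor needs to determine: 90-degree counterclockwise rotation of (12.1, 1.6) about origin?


90° CCW: (x,y) -> (-y, x)
(12.1,1.6) -> (-1.6, 12.1)

(-1.6, 12.1)


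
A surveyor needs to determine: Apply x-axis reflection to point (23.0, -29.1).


Reflection over x-axis: (x,y) -> (x,-y)
(23, -29.1) -> (23, 29.1)

(23, 29.1)


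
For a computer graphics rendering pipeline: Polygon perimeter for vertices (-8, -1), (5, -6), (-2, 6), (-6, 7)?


Sides: (-8, -1)->(5, -6): sqrt(194) = 13.928388, (5, -6)->(-2, 6): sqrt(193) = 13.892444, (-2, 6)->(-6, 7): sqrt(17) = 4.123106, (-6, 7)->(-8, -1): sqrt(68) = 8.246211
Sum = 40.190149
Perimeter = 40.1901

40.1901


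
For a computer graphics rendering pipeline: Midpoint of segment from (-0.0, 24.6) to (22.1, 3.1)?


M = ((0+22.1)/2, (24.6+3.1)/2)
= (11.05, 13.85)

(11.05, 13.85)


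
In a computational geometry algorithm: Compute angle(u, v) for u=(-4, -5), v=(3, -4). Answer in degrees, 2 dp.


u.v = 8, |u| = sqrt(41) = 6.4031, |v| = sqrt(25) = 5
cos(theta) = u.v/(|u||v|) = 8/sqrt(1025) = 0.249878
theta = acos(0.249878) = 75.53 degrees

75.53 degrees


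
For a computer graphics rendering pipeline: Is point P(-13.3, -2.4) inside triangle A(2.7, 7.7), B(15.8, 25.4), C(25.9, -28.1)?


Cross products: AB x AP = 150.89, BC x BP = -1837.63, CA x CP = 807.12
All same sign? no

No, outside


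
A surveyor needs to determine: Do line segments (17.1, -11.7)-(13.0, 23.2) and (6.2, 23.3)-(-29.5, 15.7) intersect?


Cross products: d1=1332.34, d2=55.25, d3=236.91, d4=1514
d1*d2 < 0 and d3*d4 < 0? no

No, they don't intersect


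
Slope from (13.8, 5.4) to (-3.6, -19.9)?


slope = (y2-y1)/(x2-x1) = ((-19.9)-5.4)/((-3.6)-13.8) = (-25.3)/(-17.4) = 1.454

1.454


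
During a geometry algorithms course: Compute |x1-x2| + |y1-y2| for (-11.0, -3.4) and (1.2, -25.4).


|(-11)-1.2| + |(-3.4)-(-25.4)| = 12.2 + 22 = 34.2

34.2


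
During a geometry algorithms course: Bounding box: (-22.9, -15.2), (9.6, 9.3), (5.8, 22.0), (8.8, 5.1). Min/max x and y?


x range: [-22.9, 9.6]
y range: [-15.2, 22]
Bounding box: (-22.9,-15.2) to (9.6,22)

(-22.9,-15.2) to (9.6,22)


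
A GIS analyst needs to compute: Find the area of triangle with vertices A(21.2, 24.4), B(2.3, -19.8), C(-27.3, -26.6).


Area = |x_A(y_B-y_C) + x_B(y_C-y_A) + x_C(y_A-y_B)|/2
= |144.16 + (-117.3) + (-1206.66)|/2
= 1179.8/2 = 589.9

589.9
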